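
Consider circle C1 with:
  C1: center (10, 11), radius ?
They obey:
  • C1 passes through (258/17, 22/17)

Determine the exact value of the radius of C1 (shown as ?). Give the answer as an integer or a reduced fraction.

11

1. [C1∋P]  r_C1² − 121 = 0  ⇒  r_C1 = 11 (r>0 drops 1)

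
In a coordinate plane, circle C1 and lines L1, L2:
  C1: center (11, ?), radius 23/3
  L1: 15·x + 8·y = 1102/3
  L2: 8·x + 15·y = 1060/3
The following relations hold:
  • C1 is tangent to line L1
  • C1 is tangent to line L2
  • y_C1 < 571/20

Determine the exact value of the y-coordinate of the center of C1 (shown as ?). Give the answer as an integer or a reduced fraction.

1. [C1‖L1]  y_C1² − (607/12)y_C1 + 1497/4 = 0  ⇒  y_C1 = 9 or 499/12
2. [C1‖L2]  y_C1² − (1592/45)y_C1 + 1187/5 = 0  ⇒  y_C1 = 9 or 1187/45

9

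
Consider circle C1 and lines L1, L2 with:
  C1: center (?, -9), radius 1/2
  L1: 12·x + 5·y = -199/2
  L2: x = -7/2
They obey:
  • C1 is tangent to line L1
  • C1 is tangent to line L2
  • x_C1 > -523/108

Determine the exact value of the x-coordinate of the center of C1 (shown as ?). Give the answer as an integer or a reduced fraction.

-4

1. [C1‖L1]  x_C1² + (109/12)x_C1 + 61/3 = 0  ⇒  x_C1 = -61/12 or -4
2. [C1‖L2]  x_C1² + 7x_C1 + 12 = 0  ⇒  x_C1 = -4 or -3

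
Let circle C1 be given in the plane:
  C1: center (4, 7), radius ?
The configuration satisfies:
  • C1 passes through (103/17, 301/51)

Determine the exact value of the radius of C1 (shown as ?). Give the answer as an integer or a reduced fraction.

1. [C1∋P]  r_C1² − 49/9 = 0  ⇒  r_C1 = 7/3 (r>0 drops 1)

7/3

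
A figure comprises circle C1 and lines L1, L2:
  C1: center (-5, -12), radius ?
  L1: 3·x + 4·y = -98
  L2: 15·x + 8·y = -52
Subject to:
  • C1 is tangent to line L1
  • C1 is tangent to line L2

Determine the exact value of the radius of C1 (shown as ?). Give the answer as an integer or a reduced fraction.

1. [C1‖L1]  r_C1² − 49 = 0  ⇒  r_C1 = 7 (r>0 drops 1)
2. [C1‖L2]  r_C1² − 49 = 0  ⇒  r_C1 = 7 (r>0 drops 1)

7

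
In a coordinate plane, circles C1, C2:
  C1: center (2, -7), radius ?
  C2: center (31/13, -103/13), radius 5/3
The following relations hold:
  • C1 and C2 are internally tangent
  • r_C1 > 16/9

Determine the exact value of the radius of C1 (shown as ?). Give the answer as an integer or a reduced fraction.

8/3

1. [int C1,C2]  r_C1² − (10/3)r_C1 + 16/9 = 0  ⇒  r_C1 = 2/3 or 8/3
2. given r_C1 > 16/9: keep 8/3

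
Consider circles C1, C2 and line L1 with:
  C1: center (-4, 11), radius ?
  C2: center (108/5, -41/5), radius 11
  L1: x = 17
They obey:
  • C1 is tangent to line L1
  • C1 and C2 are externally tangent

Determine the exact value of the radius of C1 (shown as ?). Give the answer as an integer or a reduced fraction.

1. [C1‖L1]  r_C1² − 441 = 0  ⇒  r_C1 = 21 (r>0 drops 1)
2. [ext C1·C2]  r_C1² + 22r_C1 − 903 = 0  ⇒  r_C1 = 21 (r>0 drops 1)

21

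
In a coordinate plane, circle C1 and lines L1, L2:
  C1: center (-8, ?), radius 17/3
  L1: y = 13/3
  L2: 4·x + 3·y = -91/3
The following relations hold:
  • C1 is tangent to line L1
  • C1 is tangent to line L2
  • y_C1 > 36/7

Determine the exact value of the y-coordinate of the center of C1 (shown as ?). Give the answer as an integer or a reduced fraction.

1. [C1‖L1]  y_C1² − (26/3)y_C1 − 40/3 = 0  ⇒  y_C1 = -4/3 or 10
2. [C1‖L2]  y_C1² − (10/9)y_C1 − 800/9 = 0  ⇒  y_C1 = -80/9 or 10

10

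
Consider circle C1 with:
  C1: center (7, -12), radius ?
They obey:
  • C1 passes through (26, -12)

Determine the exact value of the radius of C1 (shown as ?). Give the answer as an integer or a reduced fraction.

19

1. [C1∋P]  r_C1² − 361 = 0  ⇒  r_C1 = 19 (r>0 drops 1)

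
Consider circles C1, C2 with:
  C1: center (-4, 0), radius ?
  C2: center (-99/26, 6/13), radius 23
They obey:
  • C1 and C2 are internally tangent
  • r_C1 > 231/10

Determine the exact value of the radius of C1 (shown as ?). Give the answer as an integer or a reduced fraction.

47/2

1. [int C1,C2]  r_C1² − 46r_C1 + 2115/4 = 0  ⇒  r_C1 = 45/2 or 47/2
2. given r_C1 > 231/10: keep 47/2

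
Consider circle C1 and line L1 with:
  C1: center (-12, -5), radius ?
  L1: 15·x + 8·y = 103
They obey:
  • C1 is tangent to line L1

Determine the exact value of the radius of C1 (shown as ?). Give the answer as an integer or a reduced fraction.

19

1. [C1‖L1]  r_C1² − 361 = 0  ⇒  r_C1 = 19 (r>0 drops 1)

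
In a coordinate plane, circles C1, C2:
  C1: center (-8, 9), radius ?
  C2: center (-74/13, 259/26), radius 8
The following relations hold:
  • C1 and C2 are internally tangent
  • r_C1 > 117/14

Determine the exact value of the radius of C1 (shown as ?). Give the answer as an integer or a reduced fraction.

21/2

1. [int C1,C2]  r_C1² − 16r_C1 + 231/4 = 0  ⇒  r_C1 = 11/2 or 21/2
2. given r_C1 > 117/14: keep 21/2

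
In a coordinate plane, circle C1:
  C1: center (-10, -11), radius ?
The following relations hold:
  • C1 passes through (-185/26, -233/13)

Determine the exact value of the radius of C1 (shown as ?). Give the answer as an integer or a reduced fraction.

15/2

1. [C1∋P]  r_C1² − 225/4 = 0  ⇒  r_C1 = 15/2 (r>0 drops 1)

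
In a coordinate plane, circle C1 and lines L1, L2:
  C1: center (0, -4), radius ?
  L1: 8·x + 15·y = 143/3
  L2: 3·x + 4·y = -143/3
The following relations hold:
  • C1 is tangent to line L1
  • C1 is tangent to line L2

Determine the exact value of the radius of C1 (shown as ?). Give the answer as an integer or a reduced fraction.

1. [C1‖L1]  r_C1² − 361/9 = 0  ⇒  r_C1 = 19/3 (r>0 drops 1)
2. [C1‖L2]  r_C1² − 361/9 = 0  ⇒  r_C1 = 19/3 (r>0 drops 1)

19/3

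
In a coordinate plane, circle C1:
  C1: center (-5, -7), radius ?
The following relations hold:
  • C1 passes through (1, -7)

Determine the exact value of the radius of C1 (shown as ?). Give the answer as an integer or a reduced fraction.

6

1. [C1∋P]  r_C1² − 36 = 0  ⇒  r_C1 = 6 (r>0 drops 1)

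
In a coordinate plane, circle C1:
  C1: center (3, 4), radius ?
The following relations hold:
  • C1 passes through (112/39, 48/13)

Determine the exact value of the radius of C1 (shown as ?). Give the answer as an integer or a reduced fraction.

1/3

1. [C1∋P]  r_C1² − 1/9 = 0  ⇒  r_C1 = 1/3 (r>0 drops 1)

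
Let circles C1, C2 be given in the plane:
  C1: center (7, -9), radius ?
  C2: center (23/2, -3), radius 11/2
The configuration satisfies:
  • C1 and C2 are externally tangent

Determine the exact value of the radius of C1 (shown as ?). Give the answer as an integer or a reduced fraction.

1. [ext C1·C2]  r_C1² + 11r_C1 − 26 = 0  ⇒  r_C1 = 2 (r>0 drops 1)

2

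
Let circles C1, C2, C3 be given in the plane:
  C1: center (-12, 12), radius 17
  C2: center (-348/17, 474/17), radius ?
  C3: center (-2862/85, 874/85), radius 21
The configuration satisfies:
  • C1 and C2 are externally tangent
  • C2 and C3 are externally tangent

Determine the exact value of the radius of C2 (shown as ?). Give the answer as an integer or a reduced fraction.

1. [ext C1·C2]  r_C2² + 34r_C2 − 35 = 0  ⇒  r_C2 = 1 (r>0 drops 1)
2. [ext C2·C3]  r_C2² + 42r_C2 − 43 = 0  ⇒  r_C2 = 1 (r>0 drops 1)

1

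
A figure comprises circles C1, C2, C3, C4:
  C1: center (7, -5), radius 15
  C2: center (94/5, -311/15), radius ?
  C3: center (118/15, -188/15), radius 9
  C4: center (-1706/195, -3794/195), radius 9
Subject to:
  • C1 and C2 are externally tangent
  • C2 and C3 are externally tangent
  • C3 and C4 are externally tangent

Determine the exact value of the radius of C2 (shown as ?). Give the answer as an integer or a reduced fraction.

14/3

1. [ext C1·C2]  r_C2² + 30r_C2 − 1456/9 = 0  ⇒  r_C2 = 14/3 (r>0 drops 1)
2. [ext C2·C3]  r_C2² + 18r_C2 − 952/9 = 0  ⇒  r_C2 = 14/3 (r>0 drops 1)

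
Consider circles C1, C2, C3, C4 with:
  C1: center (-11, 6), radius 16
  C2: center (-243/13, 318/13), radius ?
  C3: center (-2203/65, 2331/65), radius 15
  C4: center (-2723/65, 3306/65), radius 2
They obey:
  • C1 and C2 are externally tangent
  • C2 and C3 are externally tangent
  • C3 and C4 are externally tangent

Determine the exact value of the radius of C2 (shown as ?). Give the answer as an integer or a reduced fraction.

1. [ext C1·C2]  r_C2² + 32r_C2 − 144 = 0  ⇒  r_C2 = 4 (r>0 drops 1)
2. [ext C2·C3]  r_C2² + 30r_C2 − 136 = 0  ⇒  r_C2 = 4 (r>0 drops 1)

4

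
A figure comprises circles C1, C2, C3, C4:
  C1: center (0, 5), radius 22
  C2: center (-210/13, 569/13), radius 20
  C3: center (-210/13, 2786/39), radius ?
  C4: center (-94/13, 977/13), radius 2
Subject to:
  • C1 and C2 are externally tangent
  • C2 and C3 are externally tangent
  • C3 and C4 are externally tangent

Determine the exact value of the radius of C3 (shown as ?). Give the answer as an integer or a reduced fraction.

1. [ext C2·C3]  r_C3² + 40r_C3 − 3289/9 = 0  ⇒  r_C3 = 23/3 (r>0 drops 1)
2. [ext C3·C4]  r_C3² + 4r_C3 − 805/9 = 0  ⇒  r_C3 = 23/3 (r>0 drops 1)

23/3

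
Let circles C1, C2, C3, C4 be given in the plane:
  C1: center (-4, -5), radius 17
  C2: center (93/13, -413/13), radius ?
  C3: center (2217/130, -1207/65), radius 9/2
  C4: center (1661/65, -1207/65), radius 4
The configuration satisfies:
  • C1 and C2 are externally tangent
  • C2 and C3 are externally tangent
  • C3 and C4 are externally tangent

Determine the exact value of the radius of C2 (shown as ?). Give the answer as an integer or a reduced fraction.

12

1. [ext C1·C2]  r_C2² + 34r_C2 − 552 = 0  ⇒  r_C2 = 12 (r>0 drops 1)
2. [ext C2·C3]  r_C2² + 9r_C2 − 252 = 0  ⇒  r_C2 = 12 (r>0 drops 1)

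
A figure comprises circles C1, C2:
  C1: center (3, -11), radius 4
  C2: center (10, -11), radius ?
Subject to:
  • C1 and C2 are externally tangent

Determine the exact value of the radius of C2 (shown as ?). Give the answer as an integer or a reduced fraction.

3

1. [ext C1·C2]  r_C2² + 8r_C2 − 33 = 0  ⇒  r_C2 = 3 (r>0 drops 1)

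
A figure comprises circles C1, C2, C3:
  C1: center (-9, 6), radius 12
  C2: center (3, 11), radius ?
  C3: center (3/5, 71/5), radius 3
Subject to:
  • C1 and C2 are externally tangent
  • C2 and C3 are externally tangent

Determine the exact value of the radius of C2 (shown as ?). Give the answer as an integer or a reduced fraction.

1

1. [ext C1·C2]  r_C2² + 24r_C2 − 25 = 0  ⇒  r_C2 = 1 (r>0 drops 1)
2. [ext C2·C3]  r_C2² + 6r_C2 − 7 = 0  ⇒  r_C2 = 1 (r>0 drops 1)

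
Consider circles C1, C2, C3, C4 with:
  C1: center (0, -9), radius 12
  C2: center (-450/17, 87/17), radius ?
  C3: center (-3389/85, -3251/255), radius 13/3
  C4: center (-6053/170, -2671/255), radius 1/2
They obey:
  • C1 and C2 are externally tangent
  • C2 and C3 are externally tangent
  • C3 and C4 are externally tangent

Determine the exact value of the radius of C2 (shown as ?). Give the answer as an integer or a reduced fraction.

18

1. [ext C1·C2]  r_C2² + 24r_C2 − 756 = 0  ⇒  r_C2 = 18 (r>0 drops 1)
2. [ext C2·C3]  r_C2² + (26/3)r_C2 − 480 = 0  ⇒  r_C2 = 18 (r>0 drops 1)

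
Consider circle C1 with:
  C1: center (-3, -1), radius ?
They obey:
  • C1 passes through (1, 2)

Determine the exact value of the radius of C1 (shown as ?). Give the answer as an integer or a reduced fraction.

5

1. [C1∋P]  r_C1² − 25 = 0  ⇒  r_C1 = 5 (r>0 drops 1)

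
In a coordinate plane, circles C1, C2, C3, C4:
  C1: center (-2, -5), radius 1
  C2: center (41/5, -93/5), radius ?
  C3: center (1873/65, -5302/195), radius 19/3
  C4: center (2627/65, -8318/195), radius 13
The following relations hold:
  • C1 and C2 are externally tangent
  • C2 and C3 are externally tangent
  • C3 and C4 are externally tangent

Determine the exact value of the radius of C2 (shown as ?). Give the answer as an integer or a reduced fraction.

1. [ext C1·C2]  r_C2² + 2r_C2 − 288 = 0  ⇒  r_C2 = 16 (r>0 drops 1)
2. [ext C2·C3]  r_C2² + (38/3)r_C2 − 1376/3 = 0  ⇒  r_C2 = 16 (r>0 drops 1)

16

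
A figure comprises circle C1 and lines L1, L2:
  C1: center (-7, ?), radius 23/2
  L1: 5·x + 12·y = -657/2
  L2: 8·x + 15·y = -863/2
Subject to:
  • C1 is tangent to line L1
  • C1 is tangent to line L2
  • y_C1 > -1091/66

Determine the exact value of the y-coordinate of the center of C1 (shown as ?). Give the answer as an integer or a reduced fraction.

-12

1. [C1‖L1]  y_C1² + (587/12)y_C1 + 443 = 0  ⇒  y_C1 = -443/12 or -12
2. [C1‖L2]  y_C1² + (751/15)y_C1 + 2284/5 = 0  ⇒  y_C1 = -571/15 or -12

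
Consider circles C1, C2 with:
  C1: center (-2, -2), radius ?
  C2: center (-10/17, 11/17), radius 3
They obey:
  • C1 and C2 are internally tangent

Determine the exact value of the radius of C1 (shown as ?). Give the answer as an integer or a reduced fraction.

1. [int C1,C2]  r_C1² − 6r_C1 = 0  ⇒  r_C1 = 6 (r>0 drops 1)

6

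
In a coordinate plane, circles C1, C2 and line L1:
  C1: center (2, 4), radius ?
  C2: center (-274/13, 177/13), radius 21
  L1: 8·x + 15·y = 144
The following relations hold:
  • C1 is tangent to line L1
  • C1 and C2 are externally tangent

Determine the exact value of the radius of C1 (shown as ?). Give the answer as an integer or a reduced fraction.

1. [C1‖L1]  r_C1² − 16 = 0  ⇒  r_C1 = 4 (r>0 drops 1)
2. [ext C1·C2]  r_C1² + 42r_C1 − 184 = 0  ⇒  r_C1 = 4 (r>0 drops 1)

4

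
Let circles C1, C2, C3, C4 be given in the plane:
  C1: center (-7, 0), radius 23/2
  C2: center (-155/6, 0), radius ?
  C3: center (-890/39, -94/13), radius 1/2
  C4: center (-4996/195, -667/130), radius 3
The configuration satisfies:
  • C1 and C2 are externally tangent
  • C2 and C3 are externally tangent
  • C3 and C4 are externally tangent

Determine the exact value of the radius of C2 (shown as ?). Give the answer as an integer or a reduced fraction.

1. [ext C1·C2]  r_C2² + 23r_C2 − 2002/9 = 0  ⇒  r_C2 = 22/3 (r>0 drops 1)
2. [ext C2·C3]  r_C2² + 1r_C2 − 550/9 = 0  ⇒  r_C2 = 22/3 (r>0 drops 1)

22/3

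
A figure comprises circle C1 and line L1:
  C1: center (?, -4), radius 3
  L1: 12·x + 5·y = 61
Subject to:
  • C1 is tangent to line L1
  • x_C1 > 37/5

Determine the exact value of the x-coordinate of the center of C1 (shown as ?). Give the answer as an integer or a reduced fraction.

10

1. [C1‖L1]  x_C1² − (27/2)x_C1 + 35 = 0  ⇒  x_C1 = 7/2 or 10
2. given x_C1 > 37/5: keep 10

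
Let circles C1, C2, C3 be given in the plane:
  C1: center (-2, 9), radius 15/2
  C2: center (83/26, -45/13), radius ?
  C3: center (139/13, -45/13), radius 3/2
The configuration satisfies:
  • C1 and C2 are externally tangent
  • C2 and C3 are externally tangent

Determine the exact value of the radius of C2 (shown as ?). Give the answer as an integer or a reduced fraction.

6

1. [ext C1·C2]  r_C2² + 15r_C2 − 126 = 0  ⇒  r_C2 = 6 (r>0 drops 1)
2. [ext C2·C3]  r_C2² + 3r_C2 − 54 = 0  ⇒  r_C2 = 6 (r>0 drops 1)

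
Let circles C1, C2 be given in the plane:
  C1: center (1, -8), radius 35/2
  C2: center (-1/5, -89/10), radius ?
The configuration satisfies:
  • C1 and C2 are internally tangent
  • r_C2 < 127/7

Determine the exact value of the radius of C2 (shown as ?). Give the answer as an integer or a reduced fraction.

16

1. [int C1,C2]  r_C2² − 35r_C2 + 304 = 0  ⇒  r_C2 = 16 or 19
2. given r_C2 < 127/7: keep 16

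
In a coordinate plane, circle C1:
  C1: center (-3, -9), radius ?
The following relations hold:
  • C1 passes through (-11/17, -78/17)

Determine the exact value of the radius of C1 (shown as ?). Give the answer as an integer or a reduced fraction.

1. [C1∋P]  r_C1² − 25 = 0  ⇒  r_C1 = 5 (r>0 drops 1)

5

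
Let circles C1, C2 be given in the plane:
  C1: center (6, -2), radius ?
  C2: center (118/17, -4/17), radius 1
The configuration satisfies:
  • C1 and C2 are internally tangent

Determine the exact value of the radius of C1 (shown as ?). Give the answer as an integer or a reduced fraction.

1. [int C1,C2]  r_C1² − 2r_C1 − 3 = 0  ⇒  r_C1 = 3 (r>0 drops 1)

3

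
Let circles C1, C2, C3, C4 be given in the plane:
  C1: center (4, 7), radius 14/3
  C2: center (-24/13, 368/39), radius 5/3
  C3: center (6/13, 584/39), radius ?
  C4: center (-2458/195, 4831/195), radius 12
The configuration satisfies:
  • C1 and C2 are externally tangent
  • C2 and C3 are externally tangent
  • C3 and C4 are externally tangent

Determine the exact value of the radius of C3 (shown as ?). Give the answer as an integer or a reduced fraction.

13/3

1. [ext C2·C3]  r_C3² + (10/3)r_C3 − 299/9 = 0  ⇒  r_C3 = 13/3 (r>0 drops 1)
2. [ext C3·C4]  r_C3² + 24r_C3 − 1105/9 = 0  ⇒  r_C3 = 13/3 (r>0 drops 1)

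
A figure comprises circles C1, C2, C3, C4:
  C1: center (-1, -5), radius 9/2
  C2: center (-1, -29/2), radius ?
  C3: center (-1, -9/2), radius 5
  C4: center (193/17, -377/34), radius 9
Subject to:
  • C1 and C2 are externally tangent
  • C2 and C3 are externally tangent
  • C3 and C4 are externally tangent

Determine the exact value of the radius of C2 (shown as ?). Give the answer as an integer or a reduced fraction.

5

1. [ext C1·C2]  r_C2² + 9r_C2 − 70 = 0  ⇒  r_C2 = 5 (r>0 drops 1)
2. [ext C2·C3]  r_C2² + 10r_C2 − 75 = 0  ⇒  r_C2 = 5 (r>0 drops 1)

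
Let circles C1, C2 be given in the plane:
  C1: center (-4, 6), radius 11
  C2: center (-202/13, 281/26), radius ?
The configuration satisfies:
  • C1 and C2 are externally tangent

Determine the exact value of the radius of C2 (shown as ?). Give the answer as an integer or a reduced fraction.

1. [ext C1·C2]  r_C2² + 22r_C2 − 141/4 = 0  ⇒  r_C2 = 3/2 (r>0 drops 1)

3/2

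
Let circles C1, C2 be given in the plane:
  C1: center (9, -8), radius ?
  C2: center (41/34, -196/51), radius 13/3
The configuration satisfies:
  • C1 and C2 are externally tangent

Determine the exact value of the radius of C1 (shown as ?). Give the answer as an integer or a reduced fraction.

9/2

1. [ext C1·C2]  r_C1² + (26/3)r_C1 − 237/4 = 0  ⇒  r_C1 = 9/2 (r>0 drops 1)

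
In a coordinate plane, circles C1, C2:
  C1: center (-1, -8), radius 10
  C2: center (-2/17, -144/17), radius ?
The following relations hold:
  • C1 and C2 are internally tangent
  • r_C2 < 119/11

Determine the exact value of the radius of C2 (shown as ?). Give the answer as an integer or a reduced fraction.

1. [int C1,C2]  r_C2² − 20r_C2 + 99 = 0  ⇒  r_C2 = 9 or 11
2. given r_C2 < 119/11: keep 9

9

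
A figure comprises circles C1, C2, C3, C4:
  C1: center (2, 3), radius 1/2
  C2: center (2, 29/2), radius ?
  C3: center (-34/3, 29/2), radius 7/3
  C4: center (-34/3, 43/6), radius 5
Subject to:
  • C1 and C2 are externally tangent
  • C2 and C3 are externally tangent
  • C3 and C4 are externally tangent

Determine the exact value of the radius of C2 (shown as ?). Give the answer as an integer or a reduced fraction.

1. [ext C1·C2]  r_C2² + 1r_C2 − 132 = 0  ⇒  r_C2 = 11 (r>0 drops 1)
2. [ext C2·C3]  r_C2² + (14/3)r_C2 − 517/3 = 0  ⇒  r_C2 = 11 (r>0 drops 1)

11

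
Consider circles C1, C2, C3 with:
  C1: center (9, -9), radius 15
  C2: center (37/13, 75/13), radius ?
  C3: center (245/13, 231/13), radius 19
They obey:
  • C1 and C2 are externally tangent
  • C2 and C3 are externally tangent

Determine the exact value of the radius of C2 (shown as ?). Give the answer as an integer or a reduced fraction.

1. [ext C1·C2]  r_C2² + 30r_C2 − 31 = 0  ⇒  r_C2 = 1 (r>0 drops 1)
2. [ext C2·C3]  r_C2² + 38r_C2 − 39 = 0  ⇒  r_C2 = 1 (r>0 drops 1)

1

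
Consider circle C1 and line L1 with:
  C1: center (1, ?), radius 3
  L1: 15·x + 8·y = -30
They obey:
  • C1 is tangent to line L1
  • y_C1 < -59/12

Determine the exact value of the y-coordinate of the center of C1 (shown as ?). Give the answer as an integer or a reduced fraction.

-12

1. [C1‖L1]  y_C1² + (45/4)y_C1 − 9 = 0  ⇒  y_C1 = -12 or 3/4
2. given y_C1 < -59/12: keep -12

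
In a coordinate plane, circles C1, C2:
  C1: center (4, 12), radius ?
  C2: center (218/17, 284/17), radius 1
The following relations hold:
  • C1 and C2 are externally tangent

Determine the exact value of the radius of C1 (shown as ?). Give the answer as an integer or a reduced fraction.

9

1. [ext C1·C2]  r_C1² + 2r_C1 − 99 = 0  ⇒  r_C1 = 9 (r>0 drops 1)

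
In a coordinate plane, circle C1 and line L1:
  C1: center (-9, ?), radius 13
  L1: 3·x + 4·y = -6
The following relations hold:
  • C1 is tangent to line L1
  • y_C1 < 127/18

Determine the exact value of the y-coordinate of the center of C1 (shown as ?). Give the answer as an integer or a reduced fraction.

1. [C1‖L1]  y_C1² − (21/2)y_C1 − 473/2 = 0  ⇒  y_C1 = -11 or 43/2
2. given y_C1 < 127/18: keep -11

-11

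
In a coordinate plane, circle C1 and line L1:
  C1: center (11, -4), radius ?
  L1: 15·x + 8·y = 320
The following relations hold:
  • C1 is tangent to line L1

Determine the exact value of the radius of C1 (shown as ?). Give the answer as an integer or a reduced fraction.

1. [C1‖L1]  r_C1² − 121 = 0  ⇒  r_C1 = 11 (r>0 drops 1)

11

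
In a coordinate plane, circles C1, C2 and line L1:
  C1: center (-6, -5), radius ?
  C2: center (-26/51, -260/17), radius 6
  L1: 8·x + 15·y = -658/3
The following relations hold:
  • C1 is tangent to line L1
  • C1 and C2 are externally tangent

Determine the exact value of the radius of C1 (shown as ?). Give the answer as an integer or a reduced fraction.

17/3

1. [C1‖L1]  r_C1² − 289/9 = 0  ⇒  r_C1 = 17/3 (r>0 drops 1)
2. [ext C1·C2]  r_C1² + 12r_C1 − 901/9 = 0  ⇒  r_C1 = 17/3 (r>0 drops 1)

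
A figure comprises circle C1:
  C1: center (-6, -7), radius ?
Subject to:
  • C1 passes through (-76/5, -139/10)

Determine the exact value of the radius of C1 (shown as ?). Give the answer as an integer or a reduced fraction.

23/2

1. [C1∋P]  r_C1² − 529/4 = 0  ⇒  r_C1 = 23/2 (r>0 drops 1)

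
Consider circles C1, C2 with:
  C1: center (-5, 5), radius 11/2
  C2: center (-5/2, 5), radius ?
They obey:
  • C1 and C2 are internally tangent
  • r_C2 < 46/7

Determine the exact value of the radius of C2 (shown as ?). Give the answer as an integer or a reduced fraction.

1. [int C1,C2]  r_C2² − 11r_C2 + 24 = 0  ⇒  r_C2 = 3 or 8
2. given r_C2 < 46/7: keep 3

3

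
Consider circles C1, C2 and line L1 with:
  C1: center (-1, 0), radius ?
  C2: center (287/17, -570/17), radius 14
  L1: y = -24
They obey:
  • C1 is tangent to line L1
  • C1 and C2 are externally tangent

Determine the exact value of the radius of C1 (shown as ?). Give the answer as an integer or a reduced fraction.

1. [C1‖L1]  r_C1² − 576 = 0  ⇒  r_C1 = 24 (r>0 drops 1)
2. [ext C1·C2]  r_C1² + 28r_C1 − 1248 = 0  ⇒  r_C1 = 24 (r>0 drops 1)

24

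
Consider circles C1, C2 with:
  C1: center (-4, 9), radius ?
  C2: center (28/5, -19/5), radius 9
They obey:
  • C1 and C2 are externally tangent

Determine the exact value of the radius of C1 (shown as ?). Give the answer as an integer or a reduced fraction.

1. [ext C1·C2]  r_C1² + 18r_C1 − 175 = 0  ⇒  r_C1 = 7 (r>0 drops 1)

7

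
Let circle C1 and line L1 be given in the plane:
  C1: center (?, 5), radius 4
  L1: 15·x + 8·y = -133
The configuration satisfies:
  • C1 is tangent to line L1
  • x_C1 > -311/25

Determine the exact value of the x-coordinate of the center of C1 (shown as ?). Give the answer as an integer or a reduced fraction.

-7

1. [C1‖L1]  x_C1² + (346/15)x_C1 + 1687/15 = 0  ⇒  x_C1 = -241/15 or -7
2. given x_C1 > -311/25: keep -7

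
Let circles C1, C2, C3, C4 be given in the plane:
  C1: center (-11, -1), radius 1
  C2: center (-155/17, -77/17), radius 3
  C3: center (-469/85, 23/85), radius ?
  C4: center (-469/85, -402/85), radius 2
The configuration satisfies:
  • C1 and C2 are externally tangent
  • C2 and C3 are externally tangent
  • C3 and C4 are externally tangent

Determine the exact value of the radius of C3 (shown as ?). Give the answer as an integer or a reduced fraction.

1. [ext C2·C3]  r_C3² + 6r_C3 − 27 = 0  ⇒  r_C3 = 3 (r>0 drops 1)
2. [ext C3·C4]  r_C3² + 4r_C3 − 21 = 0  ⇒  r_C3 = 3 (r>0 drops 1)

3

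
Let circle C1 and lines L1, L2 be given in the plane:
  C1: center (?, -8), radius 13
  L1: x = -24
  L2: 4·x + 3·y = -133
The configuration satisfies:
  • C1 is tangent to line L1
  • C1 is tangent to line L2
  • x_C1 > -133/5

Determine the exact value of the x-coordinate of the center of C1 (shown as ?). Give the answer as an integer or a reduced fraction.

-11

1. [C1‖L1]  x_C1² + 48x_C1 + 407 = 0  ⇒  x_C1 = -37 or -11
2. [C1‖L2]  x_C1² + (109/2)x_C1 + 957/2 = 0  ⇒  x_C1 = -87/2 or -11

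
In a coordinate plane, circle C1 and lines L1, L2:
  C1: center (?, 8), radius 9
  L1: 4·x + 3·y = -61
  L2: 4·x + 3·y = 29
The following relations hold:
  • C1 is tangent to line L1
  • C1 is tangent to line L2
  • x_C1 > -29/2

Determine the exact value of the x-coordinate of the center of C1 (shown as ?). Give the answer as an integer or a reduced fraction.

1. [C1‖L1]  x_C1² + (85/2)x_C1 + 325 = 0  ⇒  x_C1 = -65/2 or -10
2. [C1‖L2]  x_C1² − (5/2)x_C1 − 125 = 0  ⇒  x_C1 = -10 or 25/2

-10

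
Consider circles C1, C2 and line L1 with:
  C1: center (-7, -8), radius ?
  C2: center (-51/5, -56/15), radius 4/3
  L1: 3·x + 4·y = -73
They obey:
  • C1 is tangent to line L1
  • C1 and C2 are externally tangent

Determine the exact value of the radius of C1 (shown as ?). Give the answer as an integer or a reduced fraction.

1. [C1‖L1]  r_C1² − 16 = 0  ⇒  r_C1 = 4 (r>0 drops 1)
2. [ext C1·C2]  r_C1² + (8/3)r_C1 − 80/3 = 0  ⇒  r_C1 = 4 (r>0 drops 1)

4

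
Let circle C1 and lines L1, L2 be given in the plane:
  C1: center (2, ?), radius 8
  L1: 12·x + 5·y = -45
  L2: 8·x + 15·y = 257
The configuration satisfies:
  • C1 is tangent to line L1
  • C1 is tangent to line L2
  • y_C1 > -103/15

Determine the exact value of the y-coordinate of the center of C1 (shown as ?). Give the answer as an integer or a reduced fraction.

1. [C1‖L1]  y_C1² + (138/5)y_C1 − 1211/5 = 0  ⇒  y_C1 = -173/5 or 7
2. [C1‖L2]  y_C1² − (482/15)y_C1 + 2639/15 = 0  ⇒  y_C1 = 7 or 377/15

7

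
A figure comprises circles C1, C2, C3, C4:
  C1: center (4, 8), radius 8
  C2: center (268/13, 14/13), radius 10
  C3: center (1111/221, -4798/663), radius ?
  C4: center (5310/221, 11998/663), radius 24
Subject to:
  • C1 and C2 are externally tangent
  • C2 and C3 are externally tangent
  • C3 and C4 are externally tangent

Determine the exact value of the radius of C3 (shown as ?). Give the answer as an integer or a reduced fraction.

1. [ext C2·C3]  r_C3² + 20r_C3 − 1909/9 = 0  ⇒  r_C3 = 23/3 (r>0 drops 1)
2. [ext C3·C4]  r_C3² + 48r_C3 − 3841/9 = 0  ⇒  r_C3 = 23/3 (r>0 drops 1)

23/3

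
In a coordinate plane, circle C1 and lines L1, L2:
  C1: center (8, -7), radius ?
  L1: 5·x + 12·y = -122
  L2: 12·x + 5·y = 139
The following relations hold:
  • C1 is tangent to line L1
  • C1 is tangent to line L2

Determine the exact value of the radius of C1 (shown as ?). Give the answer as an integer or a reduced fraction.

1. [C1‖L1]  r_C1² − 36 = 0  ⇒  r_C1 = 6 (r>0 drops 1)
2. [C1‖L2]  r_C1² − 36 = 0  ⇒  r_C1 = 6 (r>0 drops 1)

6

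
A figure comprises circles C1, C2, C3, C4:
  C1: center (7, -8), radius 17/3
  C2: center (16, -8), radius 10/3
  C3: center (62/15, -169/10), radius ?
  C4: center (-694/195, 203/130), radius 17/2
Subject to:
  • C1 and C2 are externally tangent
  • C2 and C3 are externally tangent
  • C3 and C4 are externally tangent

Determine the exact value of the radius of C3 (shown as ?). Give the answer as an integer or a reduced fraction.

23/2

1. [ext C2·C3]  r_C3² + (20/3)r_C3 − 2507/12 = 0  ⇒  r_C3 = 23/2 (r>0 drops 1)
2. [ext C3·C4]  r_C3² + 17r_C3 − 1311/4 = 0  ⇒  r_C3 = 23/2 (r>0 drops 1)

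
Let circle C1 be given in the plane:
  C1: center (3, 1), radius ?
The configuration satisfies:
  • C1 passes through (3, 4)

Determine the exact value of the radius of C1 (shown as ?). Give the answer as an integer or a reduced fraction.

1. [C1∋P]  r_C1² − 9 = 0  ⇒  r_C1 = 3 (r>0 drops 1)

3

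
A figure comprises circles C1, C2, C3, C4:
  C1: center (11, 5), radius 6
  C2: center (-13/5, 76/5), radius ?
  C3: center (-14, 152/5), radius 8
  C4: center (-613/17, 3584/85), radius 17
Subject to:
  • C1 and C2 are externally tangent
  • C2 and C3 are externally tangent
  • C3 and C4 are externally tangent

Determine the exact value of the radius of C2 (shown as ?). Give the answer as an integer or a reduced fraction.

1. [ext C1·C2]  r_C2² + 12r_C2 − 253 = 0  ⇒  r_C2 = 11 (r>0 drops 1)
2. [ext C2·C3]  r_C2² + 16r_C2 − 297 = 0  ⇒  r_C2 = 11 (r>0 drops 1)

11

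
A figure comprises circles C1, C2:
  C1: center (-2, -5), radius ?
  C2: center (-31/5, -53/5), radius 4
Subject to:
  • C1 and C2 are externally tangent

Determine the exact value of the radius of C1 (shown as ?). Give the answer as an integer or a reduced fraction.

3

1. [ext C1·C2]  r_C1² + 8r_C1 − 33 = 0  ⇒  r_C1 = 3 (r>0 drops 1)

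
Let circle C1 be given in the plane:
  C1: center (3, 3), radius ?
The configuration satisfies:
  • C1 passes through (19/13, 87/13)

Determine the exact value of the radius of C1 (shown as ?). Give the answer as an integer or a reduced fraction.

4

1. [C1∋P]  r_C1² − 16 = 0  ⇒  r_C1 = 4 (r>0 drops 1)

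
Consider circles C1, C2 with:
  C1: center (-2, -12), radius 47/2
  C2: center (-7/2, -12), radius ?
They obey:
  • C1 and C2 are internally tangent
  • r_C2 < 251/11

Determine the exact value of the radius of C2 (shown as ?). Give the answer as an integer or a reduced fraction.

22

1. [int C1,C2]  r_C2² − 47r_C2 + 550 = 0  ⇒  r_C2 = 22 or 25
2. given r_C2 < 251/11: keep 22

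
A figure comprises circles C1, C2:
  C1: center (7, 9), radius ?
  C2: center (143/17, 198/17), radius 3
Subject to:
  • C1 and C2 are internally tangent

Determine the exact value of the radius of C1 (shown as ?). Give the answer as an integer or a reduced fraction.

1. [int C1,C2]  r_C1² − 6r_C1 = 0  ⇒  r_C1 = 6 (r>0 drops 1)

6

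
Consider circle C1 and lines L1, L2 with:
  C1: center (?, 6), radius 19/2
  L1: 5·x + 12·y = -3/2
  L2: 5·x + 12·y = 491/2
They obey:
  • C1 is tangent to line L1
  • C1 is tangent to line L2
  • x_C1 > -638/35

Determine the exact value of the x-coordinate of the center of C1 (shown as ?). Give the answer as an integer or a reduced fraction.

10

1. [C1‖L1]  x_C1² + (147/5)x_C1 − 394 = 0  ⇒  x_C1 = -197/5 or 10
2. [C1‖L2]  x_C1² − (347/5)x_C1 + 594 = 0  ⇒  x_C1 = 10 or 297/5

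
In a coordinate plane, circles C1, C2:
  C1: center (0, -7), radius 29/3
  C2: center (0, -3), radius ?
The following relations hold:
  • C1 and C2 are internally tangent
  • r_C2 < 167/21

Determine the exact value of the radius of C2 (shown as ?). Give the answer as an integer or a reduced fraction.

17/3

1. [int C1,C2]  r_C2² − (58/3)r_C2 + 697/9 = 0  ⇒  r_C2 = 17/3 or 41/3
2. given r_C2 < 167/21: keep 17/3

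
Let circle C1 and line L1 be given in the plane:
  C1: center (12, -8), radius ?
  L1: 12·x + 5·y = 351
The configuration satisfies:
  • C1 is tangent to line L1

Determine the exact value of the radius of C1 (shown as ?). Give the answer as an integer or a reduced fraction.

19

1. [C1‖L1]  r_C1² − 361 = 0  ⇒  r_C1 = 19 (r>0 drops 1)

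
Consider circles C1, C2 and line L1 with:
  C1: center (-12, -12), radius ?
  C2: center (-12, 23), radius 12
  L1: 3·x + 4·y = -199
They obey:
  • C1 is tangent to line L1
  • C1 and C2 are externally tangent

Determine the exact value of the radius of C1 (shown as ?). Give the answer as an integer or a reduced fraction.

1. [C1‖L1]  r_C1² − 529 = 0  ⇒  r_C1 = 23 (r>0 drops 1)
2. [ext C1·C2]  r_C1² + 24r_C1 − 1081 = 0  ⇒  r_C1 = 23 (r>0 drops 1)

23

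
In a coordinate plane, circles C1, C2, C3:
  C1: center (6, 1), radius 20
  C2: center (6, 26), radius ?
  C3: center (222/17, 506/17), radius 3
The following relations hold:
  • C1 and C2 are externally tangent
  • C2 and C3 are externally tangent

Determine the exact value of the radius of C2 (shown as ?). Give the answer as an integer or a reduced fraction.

5

1. [ext C1·C2]  r_C2² + 40r_C2 − 225 = 0  ⇒  r_C2 = 5 (r>0 drops 1)
2. [ext C2·C3]  r_C2² + 6r_C2 − 55 = 0  ⇒  r_C2 = 5 (r>0 drops 1)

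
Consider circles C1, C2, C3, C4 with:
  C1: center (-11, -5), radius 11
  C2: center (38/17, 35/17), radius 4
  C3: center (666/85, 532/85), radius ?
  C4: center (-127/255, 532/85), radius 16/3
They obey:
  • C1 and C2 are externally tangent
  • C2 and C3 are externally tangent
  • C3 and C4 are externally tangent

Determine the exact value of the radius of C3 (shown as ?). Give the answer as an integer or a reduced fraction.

3

1. [ext C2·C3]  r_C3² + 8r_C3 − 33 = 0  ⇒  r_C3 = 3 (r>0 drops 1)
2. [ext C3·C4]  r_C3² + (32/3)r_C3 − 41 = 0  ⇒  r_C3 = 3 (r>0 drops 1)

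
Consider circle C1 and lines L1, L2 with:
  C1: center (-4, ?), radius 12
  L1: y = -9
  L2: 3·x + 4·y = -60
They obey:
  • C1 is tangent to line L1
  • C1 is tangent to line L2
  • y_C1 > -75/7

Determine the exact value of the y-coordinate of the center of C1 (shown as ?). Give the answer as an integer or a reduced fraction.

3

1. [C1‖L1]  y_C1² + 18y_C1 − 63 = 0  ⇒  y_C1 = -21 or 3
2. [C1‖L2]  y_C1² + 24y_C1 − 81 = 0  ⇒  y_C1 = -27 or 3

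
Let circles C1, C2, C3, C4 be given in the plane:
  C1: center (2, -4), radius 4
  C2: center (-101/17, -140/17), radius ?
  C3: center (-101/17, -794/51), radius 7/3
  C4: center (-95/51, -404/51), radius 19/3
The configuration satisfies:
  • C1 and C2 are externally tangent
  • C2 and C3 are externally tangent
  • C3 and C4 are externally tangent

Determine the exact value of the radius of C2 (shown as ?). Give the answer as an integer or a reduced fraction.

5

1. [ext C1·C2]  r_C2² + 8r_C2 − 65 = 0  ⇒  r_C2 = 5 (r>0 drops 1)
2. [ext C2·C3]  r_C2² + (14/3)r_C2 − 145/3 = 0  ⇒  r_C2 = 5 (r>0 drops 1)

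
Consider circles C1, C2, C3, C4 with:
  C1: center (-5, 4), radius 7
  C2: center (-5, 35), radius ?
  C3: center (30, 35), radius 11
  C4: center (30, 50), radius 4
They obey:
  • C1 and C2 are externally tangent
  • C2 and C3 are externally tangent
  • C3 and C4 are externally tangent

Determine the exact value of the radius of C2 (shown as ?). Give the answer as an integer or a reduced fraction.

24

1. [ext C1·C2]  r_C2² + 14r_C2 − 912 = 0  ⇒  r_C2 = 24 (r>0 drops 1)
2. [ext C2·C3]  r_C2² + 22r_C2 − 1104 = 0  ⇒  r_C2 = 24 (r>0 drops 1)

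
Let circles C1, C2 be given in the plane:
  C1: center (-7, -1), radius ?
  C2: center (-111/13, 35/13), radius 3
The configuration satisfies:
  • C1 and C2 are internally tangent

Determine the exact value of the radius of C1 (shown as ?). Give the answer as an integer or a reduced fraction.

1. [int C1,C2]  r_C1² − 6r_C1 − 7 = 0  ⇒  r_C1 = 7 (r>0 drops 1)

7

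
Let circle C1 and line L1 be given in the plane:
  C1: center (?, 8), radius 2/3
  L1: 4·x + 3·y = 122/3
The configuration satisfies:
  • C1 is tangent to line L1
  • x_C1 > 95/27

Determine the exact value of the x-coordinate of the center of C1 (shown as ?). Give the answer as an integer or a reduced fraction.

5

1. [C1‖L1]  x_C1² − (25/3)x_C1 + 50/3 = 0  ⇒  x_C1 = 10/3 or 5
2. given x_C1 > 95/27: keep 5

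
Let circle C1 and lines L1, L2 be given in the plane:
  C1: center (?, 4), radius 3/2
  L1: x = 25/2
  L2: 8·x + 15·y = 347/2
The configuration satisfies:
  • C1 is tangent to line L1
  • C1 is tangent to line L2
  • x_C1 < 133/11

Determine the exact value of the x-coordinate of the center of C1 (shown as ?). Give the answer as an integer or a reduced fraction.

1. [C1‖L1]  x_C1² − 25x_C1 + 154 = 0  ⇒  x_C1 = 11 or 14
2. [C1‖L2]  x_C1² − (227/8)x_C1 + 1529/8 = 0  ⇒  x_C1 = 11 or 139/8

11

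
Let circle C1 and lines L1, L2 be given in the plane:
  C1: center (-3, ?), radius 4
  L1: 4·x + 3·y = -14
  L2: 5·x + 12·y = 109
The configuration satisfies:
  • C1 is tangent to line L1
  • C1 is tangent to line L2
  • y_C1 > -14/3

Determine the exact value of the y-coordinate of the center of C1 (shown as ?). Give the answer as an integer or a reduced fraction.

6

1. [C1‖L1]  y_C1² + (4/3)y_C1 − 44 = 0  ⇒  y_C1 = -22/3 or 6
2. [C1‖L2]  y_C1² − (62/3)y_C1 + 88 = 0  ⇒  y_C1 = 6 or 44/3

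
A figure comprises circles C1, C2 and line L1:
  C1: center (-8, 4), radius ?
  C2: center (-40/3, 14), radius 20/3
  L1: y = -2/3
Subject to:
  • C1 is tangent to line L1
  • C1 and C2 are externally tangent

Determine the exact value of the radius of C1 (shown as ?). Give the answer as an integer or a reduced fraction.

14/3

1. [C1‖L1]  r_C1² − 196/9 = 0  ⇒  r_C1 = 14/3 (r>0 drops 1)
2. [ext C1·C2]  r_C1² + (40/3)r_C1 − 84 = 0  ⇒  r_C1 = 14/3 (r>0 drops 1)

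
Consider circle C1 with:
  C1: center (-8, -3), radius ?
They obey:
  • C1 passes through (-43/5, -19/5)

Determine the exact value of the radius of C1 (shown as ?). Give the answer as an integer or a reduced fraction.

1. [C1∋P]  r_C1² − 1 = 0  ⇒  r_C1 = 1 (r>0 drops 1)

1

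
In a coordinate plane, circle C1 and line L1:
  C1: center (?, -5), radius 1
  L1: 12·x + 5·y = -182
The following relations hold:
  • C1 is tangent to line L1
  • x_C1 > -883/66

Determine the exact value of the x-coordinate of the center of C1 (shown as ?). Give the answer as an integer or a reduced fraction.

-12

1. [C1‖L1]  x_C1² + (157/6)x_C1 + 170 = 0  ⇒  x_C1 = -85/6 or -12
2. given x_C1 > -883/66: keep -12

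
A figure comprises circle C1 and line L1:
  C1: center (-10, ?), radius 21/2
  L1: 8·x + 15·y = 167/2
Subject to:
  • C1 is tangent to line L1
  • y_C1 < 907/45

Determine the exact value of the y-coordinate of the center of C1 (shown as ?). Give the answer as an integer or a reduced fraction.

-1

1. [C1‖L1]  y_C1² − (109/5)y_C1 − 114/5 = 0  ⇒  y_C1 = -1 or 114/5
2. given y_C1 < 907/45: keep -1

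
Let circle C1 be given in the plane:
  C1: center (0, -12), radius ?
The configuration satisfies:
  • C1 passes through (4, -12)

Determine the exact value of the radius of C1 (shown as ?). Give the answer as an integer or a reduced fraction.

1. [C1∋P]  r_C1² − 16 = 0  ⇒  r_C1 = 4 (r>0 drops 1)

4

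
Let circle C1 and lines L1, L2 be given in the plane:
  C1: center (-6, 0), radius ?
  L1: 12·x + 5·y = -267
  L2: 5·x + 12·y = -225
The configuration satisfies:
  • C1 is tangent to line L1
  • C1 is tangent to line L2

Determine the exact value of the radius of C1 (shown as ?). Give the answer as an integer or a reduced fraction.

1. [C1‖L1]  r_C1² − 225 = 0  ⇒  r_C1 = 15 (r>0 drops 1)
2. [C1‖L2]  r_C1² − 225 = 0  ⇒  r_C1 = 15 (r>0 drops 1)

15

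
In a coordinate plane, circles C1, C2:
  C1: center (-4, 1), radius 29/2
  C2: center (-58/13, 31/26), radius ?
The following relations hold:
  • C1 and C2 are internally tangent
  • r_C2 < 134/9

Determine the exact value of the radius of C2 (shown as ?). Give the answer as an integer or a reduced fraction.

14

1. [int C1,C2]  r_C2² − 29r_C2 + 210 = 0  ⇒  r_C2 = 14 or 15
2. given r_C2 < 134/9: keep 14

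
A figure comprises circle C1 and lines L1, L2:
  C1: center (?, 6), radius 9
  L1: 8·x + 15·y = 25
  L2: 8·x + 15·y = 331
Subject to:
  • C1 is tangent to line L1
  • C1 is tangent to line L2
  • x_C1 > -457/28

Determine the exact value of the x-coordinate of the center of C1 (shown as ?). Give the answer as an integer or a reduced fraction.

1. [C1‖L1]  x_C1² + (65/4)x_C1 − 1199/4 = 0  ⇒  x_C1 = -109/4 or 11
2. [C1‖L2]  x_C1² − (241/4)x_C1 + 2167/4 = 0  ⇒  x_C1 = 11 or 197/4

11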